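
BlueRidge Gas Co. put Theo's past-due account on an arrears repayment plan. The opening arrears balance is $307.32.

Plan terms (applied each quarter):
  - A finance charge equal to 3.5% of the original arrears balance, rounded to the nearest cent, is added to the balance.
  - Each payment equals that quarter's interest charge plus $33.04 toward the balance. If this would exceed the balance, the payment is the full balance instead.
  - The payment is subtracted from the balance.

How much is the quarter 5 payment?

Quarter 1: opening $307.32; interest $10.76 → $318.08; payment $43.80; balance $274.28
Quarter 2: opening $274.28; interest $10.76 → $285.04; payment $43.80; balance $241.24
Quarter 3: opening $241.24; interest $10.76 → $252.00; payment $43.80; balance $208.20
Quarter 4: opening $208.20; interest $10.76 → $218.96; payment $43.80; balance $175.16
Quarter 5: opening $175.16; interest $10.76 → $185.92; payment $43.80; balance $142.12

$43.80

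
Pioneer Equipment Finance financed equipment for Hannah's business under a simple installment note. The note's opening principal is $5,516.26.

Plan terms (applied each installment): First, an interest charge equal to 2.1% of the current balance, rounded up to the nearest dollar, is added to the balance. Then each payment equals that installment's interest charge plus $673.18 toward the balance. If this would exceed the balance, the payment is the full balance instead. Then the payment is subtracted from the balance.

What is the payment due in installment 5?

Installment 1: opening $5,516.26; interest $116.00 → $5,632.26; payment $789.18; balance $4,843.08
Installment 2: opening $4,843.08; interest $102.00 → $4,945.08; payment $775.18; balance $4,169.90
Installment 3: opening $4,169.90; interest $88.00 → $4,257.90; payment $761.18; balance $3,496.72
Installment 4: opening $3,496.72; interest $74.00 → $3,570.72; payment $747.18; balance $2,823.54
Installment 5: opening $2,823.54; interest $60.00 → $2,883.54; payment $733.18; balance $2,150.36

$733.18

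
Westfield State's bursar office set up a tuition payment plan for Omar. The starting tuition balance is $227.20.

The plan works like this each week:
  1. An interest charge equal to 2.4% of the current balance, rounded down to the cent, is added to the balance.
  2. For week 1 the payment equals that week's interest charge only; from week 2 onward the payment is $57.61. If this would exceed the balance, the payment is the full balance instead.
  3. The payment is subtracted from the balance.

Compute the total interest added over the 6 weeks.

$19.87

Week 1: $227.20 +$5.45 interest = $232.65; pay $5.45 → $227.20
Week 2: $227.20 +$5.45 interest = $232.65; pay $57.61 → $175.04
Week 3: $175.04 +$4.20 interest = $179.24; pay $57.61 → $121.63
Week 4: $121.63 +$2.91 interest = $124.54; pay $57.61 → $66.93
Week 5: $66.93 +$1.60 interest = $68.53; pay $57.61 → $10.92
Week 6: $10.92 +$0.26 interest = $11.18; pay $11.18 → $0.00
Total interest: $5.45 + $5.45 + $4.20 + $2.91 + $1.60 + $0.26 = $19.87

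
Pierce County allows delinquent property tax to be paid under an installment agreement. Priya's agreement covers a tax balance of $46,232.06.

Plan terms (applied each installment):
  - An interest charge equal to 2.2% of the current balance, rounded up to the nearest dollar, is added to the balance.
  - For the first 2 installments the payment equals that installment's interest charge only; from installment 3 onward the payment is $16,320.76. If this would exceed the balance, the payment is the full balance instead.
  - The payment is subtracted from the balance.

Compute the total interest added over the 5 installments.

$4,072.00

Installment 1: $46,232.06 +$1,018.00 interest = $47,250.06; pay $1,018.00 → $46,232.06
Installment 2: $46,232.06 +$1,018.00 interest = $47,250.06; pay $1,018.00 → $46,232.06
Installment 3: $46,232.06 +$1,018.00 interest = $47,250.06; pay $16,320.76 → $30,929.30
Installment 4: $30,929.30 +$681.00 interest = $31,610.30; pay $16,320.76 → $15,289.54
Installment 5: $15,289.54 +$337.00 interest = $15,626.54; pay $15,626.54 → $0.00
Total interest: $1,018.00 + $1,018.00 + $1,018.00 + $681.00 + $337.00 = $4,072.00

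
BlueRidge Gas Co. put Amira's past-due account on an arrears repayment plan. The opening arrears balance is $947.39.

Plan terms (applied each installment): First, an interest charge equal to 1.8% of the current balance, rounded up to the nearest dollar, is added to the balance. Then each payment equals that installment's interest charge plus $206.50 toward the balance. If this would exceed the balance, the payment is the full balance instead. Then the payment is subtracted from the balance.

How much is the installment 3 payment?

Installment 1: opening $947.39; interest $18.00 → $965.39; payment $224.50; balance $740.89
Installment 2: opening $740.89; interest $14.00 → $754.89; payment $220.50; balance $534.39
Installment 3: opening $534.39; interest $10.00 → $544.39; payment $216.50; balance $327.89

$216.50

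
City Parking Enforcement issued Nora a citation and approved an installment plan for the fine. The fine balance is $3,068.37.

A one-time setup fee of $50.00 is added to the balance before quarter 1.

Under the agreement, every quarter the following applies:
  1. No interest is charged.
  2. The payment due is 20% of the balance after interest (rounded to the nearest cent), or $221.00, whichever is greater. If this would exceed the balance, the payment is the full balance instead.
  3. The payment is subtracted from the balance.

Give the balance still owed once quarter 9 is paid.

# | Opening | Payment | End bal
1 | $3,118.37 | $623.67 | $2,494.70
2 | $2,494.70 | $498.94 | $1,995.76
3 | $1,995.76 | $399.15 | $1,596.61
4 | $1,596.61 | $319.32 | $1,277.29
5 | $1,277.29 | $255.46 | $1,021.83
6 | $1,021.83 | $221.00 | $800.83
7 | $800.83 | $221.00 | $579.83
8 | $579.83 | $221.00 | $358.83
9 | $358.83 | $221.00 | $137.83

$137.83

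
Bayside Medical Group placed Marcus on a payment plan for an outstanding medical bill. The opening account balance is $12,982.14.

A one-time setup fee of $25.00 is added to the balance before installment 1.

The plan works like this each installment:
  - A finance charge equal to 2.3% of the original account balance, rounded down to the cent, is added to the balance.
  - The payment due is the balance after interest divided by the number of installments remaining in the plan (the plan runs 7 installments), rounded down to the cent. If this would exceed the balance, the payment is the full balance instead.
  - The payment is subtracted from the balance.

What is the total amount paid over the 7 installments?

$15,097.20

Installment 1: $13,007.14 +$298.58 interest = $13,305.72; pay $1,900.81 → $11,404.91
Installment 2: $11,404.91 +$298.58 interest = $11,703.49; pay $1,950.58 → $9,752.91
Installment 3: $9,752.91 +$298.58 interest = $10,051.49; pay $2,010.29 → $8,041.20
Installment 4: $8,041.20 +$298.58 interest = $8,339.78; pay $2,084.94 → $6,254.84
Installment 5: $6,254.84 +$298.58 interest = $6,553.42; pay $2,184.47 → $4,368.95
Installment 6: $4,368.95 +$298.58 interest = $4,667.53; pay $2,333.76 → $2,333.77
Installment 7: $2,333.77 +$298.58 interest = $2,632.35; pay $2,632.35 → $0.00
Total paid: $15,097.20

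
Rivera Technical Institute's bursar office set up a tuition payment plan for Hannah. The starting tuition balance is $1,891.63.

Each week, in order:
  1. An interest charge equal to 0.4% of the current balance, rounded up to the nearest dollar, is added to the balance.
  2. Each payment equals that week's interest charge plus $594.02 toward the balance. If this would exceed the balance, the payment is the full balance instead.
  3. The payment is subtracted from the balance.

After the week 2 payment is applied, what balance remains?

$703.59

# | Opening | Interest | Payment | End bal
1 | $1,891.63 | $8.00 | $602.02 | $1,297.61
2 | $1,297.61 | $6.00 | $600.02 | $703.59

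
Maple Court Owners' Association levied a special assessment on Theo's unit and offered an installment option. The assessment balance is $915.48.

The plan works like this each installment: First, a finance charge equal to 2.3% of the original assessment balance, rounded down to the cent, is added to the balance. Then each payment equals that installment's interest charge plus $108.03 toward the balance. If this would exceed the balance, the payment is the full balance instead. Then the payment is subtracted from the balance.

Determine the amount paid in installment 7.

Installment 1: $915.48 +$21.05 interest = $936.53; pay $129.08 → $807.45
Installment 2: $807.45 +$21.05 interest = $828.50; pay $129.08 → $699.42
Installment 3: $699.42 +$21.05 interest = $720.47; pay $129.08 → $591.39
Installment 4: $591.39 +$21.05 interest = $612.44; pay $129.08 → $483.36
Installment 5: $483.36 +$21.05 interest = $504.41; pay $129.08 → $375.33
Installment 6: $375.33 +$21.05 interest = $396.38; pay $129.08 → $267.30
Installment 7: $267.30 +$21.05 interest = $288.35; pay $129.08 → $159.27

$129.08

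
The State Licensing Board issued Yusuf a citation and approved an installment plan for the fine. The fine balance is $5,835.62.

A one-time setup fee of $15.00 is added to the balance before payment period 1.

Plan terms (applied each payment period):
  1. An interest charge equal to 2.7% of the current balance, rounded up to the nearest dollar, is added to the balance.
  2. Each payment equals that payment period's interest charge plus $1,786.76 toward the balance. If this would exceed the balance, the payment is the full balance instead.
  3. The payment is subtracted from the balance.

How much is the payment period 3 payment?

# | Opening | Interest | Payment | End bal
1 | $5,850.62 | $158.00 | $1,944.76 | $4,063.86
2 | $4,063.86 | $110.00 | $1,896.76 | $2,277.10
3 | $2,277.10 | $62.00 | $1,848.76 | $490.34

$1,848.76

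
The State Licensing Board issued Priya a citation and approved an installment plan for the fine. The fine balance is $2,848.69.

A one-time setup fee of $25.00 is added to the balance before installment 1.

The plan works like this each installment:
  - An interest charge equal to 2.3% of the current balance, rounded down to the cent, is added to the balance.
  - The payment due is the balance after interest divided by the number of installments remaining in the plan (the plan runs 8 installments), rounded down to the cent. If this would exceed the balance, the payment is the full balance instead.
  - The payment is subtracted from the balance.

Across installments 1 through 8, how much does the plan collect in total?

Installment 1: $2,873.69 +$66.09 interest = $2,939.78; pay $367.47 → $2,572.31
Installment 2: $2,572.31 +$59.16 interest = $2,631.47; pay $375.92 → $2,255.55
Installment 3: $2,255.55 +$51.87 interest = $2,307.42; pay $384.57 → $1,922.85
Installment 4: $1,922.85 +$44.22 interest = $1,967.07; pay $393.41 → $1,573.66
Installment 5: $1,573.66 +$36.19 interest = $1,609.85; pay $402.46 → $1,207.39
Installment 6: $1,207.39 +$27.76 interest = $1,235.15; pay $411.71 → $823.44
Installment 7: $823.44 +$18.93 interest = $842.37; pay $421.18 → $421.19
Installment 8: $421.19 +$9.68 interest = $430.87; pay $430.87 → $0.00
Total paid: $3,187.59

$3,187.59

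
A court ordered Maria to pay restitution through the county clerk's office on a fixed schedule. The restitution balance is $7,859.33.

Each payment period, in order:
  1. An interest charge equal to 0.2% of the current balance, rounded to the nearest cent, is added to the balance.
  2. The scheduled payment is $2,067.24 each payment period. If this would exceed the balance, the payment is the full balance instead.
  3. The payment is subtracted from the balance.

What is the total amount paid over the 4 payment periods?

Payment period 1: opening $7,859.33; interest $15.72 → $7,875.05; payment $2,067.24; balance $5,807.81
Payment period 2: opening $5,807.81; interest $11.62 → $5,819.43; payment $2,067.24; balance $3,752.19
Payment period 3: opening $3,752.19; interest $7.50 → $3,759.69; payment $2,067.24; balance $1,692.45
Payment period 4: opening $1,692.45; interest $3.38 → $1,695.83; payment $1,695.83; balance $0.00
Total paid: $7,897.55

$7,897.55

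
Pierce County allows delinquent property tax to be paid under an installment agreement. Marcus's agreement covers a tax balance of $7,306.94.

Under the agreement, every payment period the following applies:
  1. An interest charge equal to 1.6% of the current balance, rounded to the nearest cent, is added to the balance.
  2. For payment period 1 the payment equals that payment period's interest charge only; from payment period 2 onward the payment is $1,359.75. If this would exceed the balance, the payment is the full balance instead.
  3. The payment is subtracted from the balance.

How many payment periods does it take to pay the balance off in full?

7

# | Opening | Interest | Payment | End bal
1 | $7,306.94 | $116.91 | $116.91 | $7,306.94
2 | $7,306.94 | $116.91 | $1,359.75 | $6,064.10
3 | $6,064.10 | $97.03 | $1,359.75 | $4,801.38
4 | $4,801.38 | $76.82 | $1,359.75 | $3,518.45
5 | $3,518.45 | $56.30 | $1,359.75 | $2,215.00
6 | $2,215.00 | $35.44 | $1,359.75 | $890.69
7 | $890.69 | $14.25 | $904.94 | $0.00
Balance reaches $0.00 in payment period 7.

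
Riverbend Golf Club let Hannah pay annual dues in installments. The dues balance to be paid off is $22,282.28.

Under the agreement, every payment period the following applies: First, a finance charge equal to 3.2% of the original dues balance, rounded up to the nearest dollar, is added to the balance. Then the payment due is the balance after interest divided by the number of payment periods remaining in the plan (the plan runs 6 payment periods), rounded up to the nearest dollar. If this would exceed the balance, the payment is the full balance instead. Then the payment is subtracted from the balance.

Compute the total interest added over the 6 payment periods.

$4,284.00

Payment period 1: $22,282.28 +$714.00 interest = $22,996.28; pay $3,833.00 → $19,163.28
Payment period 2: $19,163.28 +$714.00 interest = $19,877.28; pay $3,976.00 → $15,901.28
Payment period 3: $15,901.28 +$714.00 interest = $16,615.28; pay $4,154.00 → $12,461.28
Payment period 4: $12,461.28 +$714.00 interest = $13,175.28; pay $4,392.00 → $8,783.28
Payment period 5: $8,783.28 +$714.00 interest = $9,497.28; pay $4,749.00 → $4,748.28
Payment period 6: $4,748.28 +$714.00 interest = $5,462.28; pay $5,462.28 → $0.00
Total interest: $714.00 + $714.00 + $714.00 + $714.00 + $714.00 + $714.00 = $4,284.00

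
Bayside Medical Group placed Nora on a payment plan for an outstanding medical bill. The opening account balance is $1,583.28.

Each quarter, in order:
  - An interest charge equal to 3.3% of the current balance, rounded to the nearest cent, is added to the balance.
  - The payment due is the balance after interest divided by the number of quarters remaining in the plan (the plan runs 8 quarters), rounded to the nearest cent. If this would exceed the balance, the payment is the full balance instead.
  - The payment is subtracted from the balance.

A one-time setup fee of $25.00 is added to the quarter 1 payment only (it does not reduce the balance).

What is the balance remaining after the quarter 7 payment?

Quarter 1: $1,583.28 +$52.25 interest = $1,635.53; pay $204.44 (+ $25.00 fee) → $1,431.09
Quarter 2: $1,431.09 +$47.23 interest = $1,478.32; pay $211.19 → $1,267.13
Quarter 3: $1,267.13 +$41.82 interest = $1,308.95; pay $218.16 → $1,090.79
Quarter 4: $1,090.79 +$36.00 interest = $1,126.79; pay $225.36 → $901.43
Quarter 5: $901.43 +$29.75 interest = $931.18; pay $232.80 → $698.38
Quarter 6: $698.38 +$23.05 interest = $721.43; pay $240.48 → $480.95
Quarter 7: $480.95 +$15.87 interest = $496.82; pay $248.41 → $248.41

$248.41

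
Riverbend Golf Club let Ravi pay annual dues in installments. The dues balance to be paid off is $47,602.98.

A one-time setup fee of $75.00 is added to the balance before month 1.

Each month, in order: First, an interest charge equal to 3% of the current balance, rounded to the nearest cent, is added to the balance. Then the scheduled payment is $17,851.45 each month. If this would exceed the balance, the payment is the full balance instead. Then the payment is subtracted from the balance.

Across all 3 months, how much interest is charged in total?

Month 1: opening $47,677.98; interest $1,430.34 → $49,108.32; payment $17,851.45; balance $31,256.87
Month 2: opening $31,256.87; interest $937.71 → $32,194.58; payment $17,851.45; balance $14,343.13
Month 3: opening $14,343.13; interest $430.29 → $14,773.42; payment $14,773.42; balance $0.00
Total interest: $1,430.34 + $937.71 + $430.29 = $2,798.34

$2,798.34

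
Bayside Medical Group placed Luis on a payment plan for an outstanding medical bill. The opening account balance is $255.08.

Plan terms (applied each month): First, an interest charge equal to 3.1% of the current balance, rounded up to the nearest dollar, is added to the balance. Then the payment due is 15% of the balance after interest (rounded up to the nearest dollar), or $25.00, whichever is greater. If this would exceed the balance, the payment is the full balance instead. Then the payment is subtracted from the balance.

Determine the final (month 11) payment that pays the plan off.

Month 1: $255.08 +$8.00 interest = $263.08; pay $40.00 → $223.08
Month 2: $223.08 +$7.00 interest = $230.08; pay $35.00 → $195.08
Month 3: $195.08 +$7.00 interest = $202.08; pay $31.00 → $171.08
Month 4: $171.08 +$6.00 interest = $177.08; pay $27.00 → $150.08
Month 5: $150.08 +$5.00 interest = $155.08; pay $25.00 → $130.08
Month 6: $130.08 +$5.00 interest = $135.08; pay $25.00 → $110.08
Month 7: $110.08 +$4.00 interest = $114.08; pay $25.00 → $89.08
Month 8: $89.08 +$3.00 interest = $92.08; pay $25.00 → $67.08
Month 9: $67.08 +$3.00 interest = $70.08; pay $25.00 → $45.08
Month 10: $45.08 +$2.00 interest = $47.08; pay $25.00 → $22.08
Month 11: $22.08 +$1.00 interest = $23.08; pay $23.08 → $0.00

$23.08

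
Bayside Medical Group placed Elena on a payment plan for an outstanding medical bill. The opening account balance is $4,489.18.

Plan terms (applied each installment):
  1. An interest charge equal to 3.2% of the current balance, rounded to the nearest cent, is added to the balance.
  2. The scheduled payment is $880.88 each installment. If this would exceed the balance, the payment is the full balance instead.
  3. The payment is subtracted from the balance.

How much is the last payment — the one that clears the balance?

Installment 1: $4,489.18 +$143.65 interest = $4,632.83; pay $880.88 → $3,751.95
Installment 2: $3,751.95 +$120.06 interest = $3,872.01; pay $880.88 → $2,991.13
Installment 3: $2,991.13 +$95.72 interest = $3,086.85; pay $880.88 → $2,205.97
Installment 4: $2,205.97 +$70.59 interest = $2,276.56; pay $880.88 → $1,395.68
Installment 5: $1,395.68 +$44.66 interest = $1,440.34; pay $880.88 → $559.46
Installment 6: $559.46 +$17.90 interest = $577.36; pay $577.36 → $0.00

$577.36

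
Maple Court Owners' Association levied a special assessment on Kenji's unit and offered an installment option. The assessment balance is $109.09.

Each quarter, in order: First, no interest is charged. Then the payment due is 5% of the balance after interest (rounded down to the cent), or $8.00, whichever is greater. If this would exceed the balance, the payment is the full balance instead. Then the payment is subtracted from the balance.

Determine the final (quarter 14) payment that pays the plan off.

Quarter 1: $109.09 − $8.00 → $101.09
Quarter 2: $101.09 − $8.00 → $93.09
Quarter 3: $93.09 − $8.00 → $85.09
Quarter 4: $85.09 − $8.00 → $77.09
Quarter 5: $77.09 − $8.00 → $69.09
Quarter 6: $69.09 − $8.00 → $61.09
Quarter 7: $61.09 − $8.00 → $53.09
Quarter 8: $53.09 − $8.00 → $45.09
Quarter 9: $45.09 − $8.00 → $37.09
Quarter 10: $37.09 − $8.00 → $29.09
Quarter 11: $29.09 − $8.00 → $21.09
Quarter 12: $21.09 − $8.00 → $13.09
Quarter 13: $13.09 − $8.00 → $5.09
Quarter 14: $5.09 − $5.09 → $0.00

$5.09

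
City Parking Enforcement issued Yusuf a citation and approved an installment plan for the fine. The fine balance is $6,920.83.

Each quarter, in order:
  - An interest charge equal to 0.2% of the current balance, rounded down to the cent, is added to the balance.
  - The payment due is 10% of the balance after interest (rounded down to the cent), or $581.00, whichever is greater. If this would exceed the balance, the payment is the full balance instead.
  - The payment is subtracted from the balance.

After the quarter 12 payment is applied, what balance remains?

$0.00

Quarter 1: $6,920.83 +$13.84 interest = $6,934.67; pay $693.46 → $6,241.21
Quarter 2: $6,241.21 +$12.48 interest = $6,253.69; pay $625.36 → $5,628.33
Quarter 3: $5,628.33 +$11.25 interest = $5,639.58; pay $581.00 → $5,058.58
Quarter 4: $5,058.58 +$10.11 interest = $5,068.69; pay $581.00 → $4,487.69
Quarter 5: $4,487.69 +$8.97 interest = $4,496.66; pay $581.00 → $3,915.66
Quarter 6: $3,915.66 +$7.83 interest = $3,923.49; pay $581.00 → $3,342.49
Quarter 7: $3,342.49 +$6.68 interest = $3,349.17; pay $581.00 → $2,768.17
Quarter 8: $2,768.17 +$5.53 interest = $2,773.70; pay $581.00 → $2,192.70
Quarter 9: $2,192.70 +$4.38 interest = $2,197.08; pay $581.00 → $1,616.08
Quarter 10: $1,616.08 +$3.23 interest = $1,619.31; pay $581.00 → $1,038.31
Quarter 11: $1,038.31 +$2.07 interest = $1,040.38; pay $581.00 → $459.38
Quarter 12: $459.38 +$0.91 interest = $460.29; pay $460.29 → $0.00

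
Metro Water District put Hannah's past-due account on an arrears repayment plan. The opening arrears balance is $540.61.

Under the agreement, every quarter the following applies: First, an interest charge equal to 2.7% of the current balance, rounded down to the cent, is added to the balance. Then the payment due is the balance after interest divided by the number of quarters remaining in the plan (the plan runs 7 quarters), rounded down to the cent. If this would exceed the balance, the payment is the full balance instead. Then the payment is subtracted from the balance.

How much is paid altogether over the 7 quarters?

$602.21

Quarter 1: opening $540.61; interest $14.59 → $555.20; payment $79.31; balance $475.89
Quarter 2: opening $475.89; interest $12.84 → $488.73; payment $81.45; balance $407.28
Quarter 3: opening $407.28; interest $10.99 → $418.27; payment $83.65; balance $334.62
Quarter 4: opening $334.62; interest $9.03 → $343.65; payment $85.91; balance $257.74
Quarter 5: opening $257.74; interest $6.95 → $264.69; payment $88.23; balance $176.46
Quarter 6: opening $176.46; interest $4.76 → $181.22; payment $90.61; balance $90.61
Quarter 7: opening $90.61; interest $2.44 → $93.05; payment $93.05; balance $0.00
Total paid: $602.21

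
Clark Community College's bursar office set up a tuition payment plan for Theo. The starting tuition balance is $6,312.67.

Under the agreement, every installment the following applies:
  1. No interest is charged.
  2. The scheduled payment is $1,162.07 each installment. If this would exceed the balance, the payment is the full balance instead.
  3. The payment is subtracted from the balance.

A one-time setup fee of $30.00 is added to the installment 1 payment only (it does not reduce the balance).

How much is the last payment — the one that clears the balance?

Installment 1: opening $6,312.67; payment $1,162.07 (+ $30.00 fee); balance $5,150.60
Installment 2: opening $5,150.60; payment $1,162.07; balance $3,988.53
Installment 3: opening $3,988.53; payment $1,162.07; balance $2,826.46
Installment 4: opening $2,826.46; payment $1,162.07; balance $1,664.39
Installment 5: opening $1,664.39; payment $1,162.07; balance $502.32
Installment 6: opening $502.32; payment $502.32; balance $0.00

$502.32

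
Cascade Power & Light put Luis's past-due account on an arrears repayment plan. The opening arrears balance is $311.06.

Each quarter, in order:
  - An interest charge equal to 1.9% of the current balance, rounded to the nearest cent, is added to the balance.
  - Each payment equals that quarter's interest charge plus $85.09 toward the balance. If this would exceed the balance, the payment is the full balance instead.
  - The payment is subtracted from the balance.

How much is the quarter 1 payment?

$91.00

Quarter 1: opening $311.06; interest $5.91 → $316.97; payment $91.00; balance $225.97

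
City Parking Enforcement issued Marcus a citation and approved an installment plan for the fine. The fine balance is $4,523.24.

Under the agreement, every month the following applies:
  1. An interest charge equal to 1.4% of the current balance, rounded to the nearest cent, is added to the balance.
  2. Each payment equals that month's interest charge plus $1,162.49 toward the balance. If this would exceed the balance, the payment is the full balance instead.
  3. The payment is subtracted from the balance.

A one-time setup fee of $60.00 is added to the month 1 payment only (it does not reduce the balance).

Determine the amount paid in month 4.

Month 1: $4,523.24 +$63.33 interest = $4,586.57; pay $1,225.82 (+ $60.00 fee) → $3,360.75
Month 2: $3,360.75 +$47.05 interest = $3,407.80; pay $1,209.54 → $2,198.26
Month 3: $2,198.26 +$30.78 interest = $2,229.04; pay $1,193.27 → $1,035.77
Month 4: $1,035.77 +$14.50 interest = $1,050.27; pay $1,050.27 → $0.00

$1,050.27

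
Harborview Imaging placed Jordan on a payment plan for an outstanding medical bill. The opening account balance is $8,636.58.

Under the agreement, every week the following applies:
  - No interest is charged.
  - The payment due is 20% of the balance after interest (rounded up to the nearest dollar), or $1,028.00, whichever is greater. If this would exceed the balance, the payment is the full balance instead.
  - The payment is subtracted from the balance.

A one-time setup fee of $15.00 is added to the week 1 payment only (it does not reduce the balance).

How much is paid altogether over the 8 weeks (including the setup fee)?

Week 1: $8,636.58 − $1,728.00 (+ $15.00 fee) → $6,908.58
Week 2: $6,908.58 − $1,382.00 → $5,526.58
Week 3: $5,526.58 − $1,106.00 → $4,420.58
Week 4: $4,420.58 − $1,028.00 → $3,392.58
Week 5: $3,392.58 − $1,028.00 → $2,364.58
Week 6: $2,364.58 − $1,028.00 → $1,336.58
Week 7: $1,336.58 − $1,028.00 → $308.58
Week 8: $308.58 − $308.58 → $0.00
Total paid: $8,651.58

$8,651.58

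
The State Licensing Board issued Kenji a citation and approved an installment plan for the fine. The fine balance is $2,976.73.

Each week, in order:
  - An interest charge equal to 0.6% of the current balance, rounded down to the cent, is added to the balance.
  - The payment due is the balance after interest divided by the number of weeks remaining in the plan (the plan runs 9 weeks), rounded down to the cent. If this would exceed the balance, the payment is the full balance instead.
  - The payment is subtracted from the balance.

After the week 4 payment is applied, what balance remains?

$1,693.80

Week 1: opening $2,976.73; interest $17.86 → $2,994.59; payment $332.73; balance $2,661.86
Week 2: opening $2,661.86; interest $15.97 → $2,677.83; payment $334.72; balance $2,343.11
Week 3: opening $2,343.11; interest $14.05 → $2,357.16; payment $336.73; balance $2,020.43
Week 4: opening $2,020.43; interest $12.12 → $2,032.55; payment $338.75; balance $1,693.80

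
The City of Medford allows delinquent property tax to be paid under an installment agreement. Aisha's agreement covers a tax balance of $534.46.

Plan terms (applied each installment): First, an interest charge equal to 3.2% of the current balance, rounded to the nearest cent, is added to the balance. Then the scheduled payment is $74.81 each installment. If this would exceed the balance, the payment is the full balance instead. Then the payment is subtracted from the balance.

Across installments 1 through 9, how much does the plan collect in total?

Installment 1: opening $534.46; interest $17.10 → $551.56; payment $74.81; balance $476.75
Installment 2: opening $476.75; interest $15.26 → $492.01; payment $74.81; balance $417.20
Installment 3: opening $417.20; interest $13.35 → $430.55; payment $74.81; balance $355.74
Installment 4: opening $355.74; interest $11.38 → $367.12; payment $74.81; balance $292.31
Installment 5: opening $292.31; interest $9.35 → $301.66; payment $74.81; balance $226.85
Installment 6: opening $226.85; interest $7.26 → $234.11; payment $74.81; balance $159.30
Installment 7: opening $159.30; interest $5.10 → $164.40; payment $74.81; balance $89.59
Installment 8: opening $89.59; interest $2.87 → $92.46; payment $74.81; balance $17.65
Installment 9: opening $17.65; interest $0.56 → $18.21; payment $18.21; balance $0.00
Total paid: $616.69

$616.69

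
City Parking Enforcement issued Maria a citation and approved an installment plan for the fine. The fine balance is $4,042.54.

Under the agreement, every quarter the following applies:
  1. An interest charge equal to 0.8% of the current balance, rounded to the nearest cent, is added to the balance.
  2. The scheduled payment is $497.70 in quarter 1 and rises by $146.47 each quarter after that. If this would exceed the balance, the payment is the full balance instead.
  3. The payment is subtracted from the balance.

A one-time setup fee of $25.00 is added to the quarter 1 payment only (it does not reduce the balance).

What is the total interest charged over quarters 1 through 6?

# | Opening | Interest | Payment | Fee | End bal
1 | $4,042.54 | $32.34 | $497.70 | $25.00 | $3,577.18
2 | $3,577.18 | $28.62 | $644.17 | — | $2,961.63
3 | $2,961.63 | $23.69 | $790.64 | — | $2,194.68
4 | $2,194.68 | $17.56 | $937.11 | — | $1,275.13
5 | $1,275.13 | $10.20 | $1,083.58 | — | $201.75
6 | $201.75 | $1.61 | $203.36 | — | $0.00
Total interest: $32.34 + $28.62 + $23.69 + $17.56 + $10.20 + $1.61 = $114.02

$114.02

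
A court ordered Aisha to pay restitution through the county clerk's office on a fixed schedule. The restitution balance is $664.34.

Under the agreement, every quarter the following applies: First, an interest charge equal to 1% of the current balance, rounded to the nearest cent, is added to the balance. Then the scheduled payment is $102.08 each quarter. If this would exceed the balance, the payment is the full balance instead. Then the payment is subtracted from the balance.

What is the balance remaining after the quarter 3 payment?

$375.16

Quarter 1: opening $664.34; interest $6.64 → $670.98; payment $102.08; balance $568.90
Quarter 2: opening $568.90; interest $5.69 → $574.59; payment $102.08; balance $472.51
Quarter 3: opening $472.51; interest $4.73 → $477.24; payment $102.08; balance $375.16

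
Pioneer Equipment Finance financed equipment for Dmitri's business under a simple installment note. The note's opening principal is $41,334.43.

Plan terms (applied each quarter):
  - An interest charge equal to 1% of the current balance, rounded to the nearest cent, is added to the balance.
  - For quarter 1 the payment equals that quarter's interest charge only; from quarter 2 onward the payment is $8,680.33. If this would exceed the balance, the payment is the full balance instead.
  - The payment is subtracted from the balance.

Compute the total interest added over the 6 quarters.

$1,645.05

Quarter 1: $41,334.43 +$413.34 interest = $41,747.77; pay $413.34 → $41,334.43
Quarter 2: $41,334.43 +$413.34 interest = $41,747.77; pay $8,680.33 → $33,067.44
Quarter 3: $33,067.44 +$330.67 interest = $33,398.11; pay $8,680.33 → $24,717.78
Quarter 4: $24,717.78 +$247.18 interest = $24,964.96; pay $8,680.33 → $16,284.63
Quarter 5: $16,284.63 +$162.85 interest = $16,447.48; pay $8,680.33 → $7,767.15
Quarter 6: $7,767.15 +$77.67 interest = $7,844.82; pay $7,844.82 → $0.00
Total interest: $413.34 + $413.34 + $330.67 + $247.18 + $162.85 + $77.67 = $1,645.05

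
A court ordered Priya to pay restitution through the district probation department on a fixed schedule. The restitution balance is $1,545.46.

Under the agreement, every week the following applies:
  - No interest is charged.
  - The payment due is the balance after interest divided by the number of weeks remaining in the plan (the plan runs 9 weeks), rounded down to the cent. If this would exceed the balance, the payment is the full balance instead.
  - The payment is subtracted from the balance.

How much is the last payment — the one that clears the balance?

$171.72

Week 1: opening $1,545.46; payment $171.71; balance $1,373.75
Week 2: opening $1,373.75; payment $171.71; balance $1,202.04
Week 3: opening $1,202.04; payment $171.72; balance $1,030.32
Week 4: opening $1,030.32; payment $171.72; balance $858.60
Week 5: opening $858.60; payment $171.72; balance $686.88
Week 6: opening $686.88; payment $171.72; balance $515.16
Week 7: opening $515.16; payment $171.72; balance $343.44
Week 8: opening $343.44; payment $171.72; balance $171.72
Week 9: opening $171.72; payment $171.72; balance $0.00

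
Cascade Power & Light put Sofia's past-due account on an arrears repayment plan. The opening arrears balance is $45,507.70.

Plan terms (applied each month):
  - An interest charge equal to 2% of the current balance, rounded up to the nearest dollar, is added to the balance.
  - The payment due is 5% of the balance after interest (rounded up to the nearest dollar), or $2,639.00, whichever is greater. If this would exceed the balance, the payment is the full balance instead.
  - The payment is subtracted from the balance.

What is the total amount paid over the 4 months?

$10,556.00

Month 1: opening $45,507.70; interest $911.00 → $46,418.70; payment $2,639.00; balance $43,779.70
Month 2: opening $43,779.70; interest $876.00 → $44,655.70; payment $2,639.00; balance $42,016.70
Month 3: opening $42,016.70; interest $841.00 → $42,857.70; payment $2,639.00; balance $40,218.70
Month 4: opening $40,218.70; interest $805.00 → $41,023.70; payment $2,639.00; balance $38,384.70
Total paid: $10,556.00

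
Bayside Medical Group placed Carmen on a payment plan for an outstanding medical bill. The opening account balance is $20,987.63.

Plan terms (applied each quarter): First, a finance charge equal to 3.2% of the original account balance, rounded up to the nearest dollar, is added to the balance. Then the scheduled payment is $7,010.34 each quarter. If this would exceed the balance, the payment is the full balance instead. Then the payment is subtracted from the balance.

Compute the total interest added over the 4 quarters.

$2,688.00

Quarter 1: opening $20,987.63; interest $672.00 → $21,659.63; payment $7,010.34; balance $14,649.29
Quarter 2: opening $14,649.29; interest $672.00 → $15,321.29; payment $7,010.34; balance $8,310.95
Quarter 3: opening $8,310.95; interest $672.00 → $8,982.95; payment $7,010.34; balance $1,972.61
Quarter 4: opening $1,972.61; interest $672.00 → $2,644.61; payment $2,644.61; balance $0.00
Total interest: $672.00 + $672.00 + $672.00 + $672.00 = $2,688.00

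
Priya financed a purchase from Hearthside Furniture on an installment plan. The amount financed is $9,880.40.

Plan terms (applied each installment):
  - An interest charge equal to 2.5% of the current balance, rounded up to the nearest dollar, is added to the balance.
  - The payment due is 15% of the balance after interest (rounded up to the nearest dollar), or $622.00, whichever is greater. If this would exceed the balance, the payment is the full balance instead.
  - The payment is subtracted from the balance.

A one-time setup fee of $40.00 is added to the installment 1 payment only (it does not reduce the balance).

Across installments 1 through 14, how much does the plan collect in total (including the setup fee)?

Installment 1: opening $9,880.40; interest $248.00 → $10,128.40; payment $1,520.00 (+ $40.00 fee); balance $8,608.40
Installment 2: opening $8,608.40; interest $216.00 → $8,824.40; payment $1,324.00; balance $7,500.40
Installment 3: opening $7,500.40; interest $188.00 → $7,688.40; payment $1,154.00; balance $6,534.40
Installment 4: opening $6,534.40; interest $164.00 → $6,698.40; payment $1,005.00; balance $5,693.40
Installment 5: opening $5,693.40; interest $143.00 → $5,836.40; payment $876.00; balance $4,960.40
Installment 6: opening $4,960.40; interest $125.00 → $5,085.40; payment $763.00; balance $4,322.40
Installment 7: opening $4,322.40; interest $109.00 → $4,431.40; payment $665.00; balance $3,766.40
Installment 8: opening $3,766.40; interest $95.00 → $3,861.40; payment $622.00; balance $3,239.40
Installment 9: opening $3,239.40; interest $81.00 → $3,320.40; payment $622.00; balance $2,698.40
Installment 10: opening $2,698.40; interest $68.00 → $2,766.40; payment $622.00; balance $2,144.40
Installment 11: opening $2,144.40; interest $54.00 → $2,198.40; payment $622.00; balance $1,576.40
Installment 12: opening $1,576.40; interest $40.00 → $1,616.40; payment $622.00; balance $994.40
Installment 13: opening $994.40; interest $25.00 → $1,019.40; payment $622.00; balance $397.40
Installment 14: opening $397.40; interest $10.00 → $407.40; payment $407.40; balance $0.00
Total paid: $11,486.40

$11,486.40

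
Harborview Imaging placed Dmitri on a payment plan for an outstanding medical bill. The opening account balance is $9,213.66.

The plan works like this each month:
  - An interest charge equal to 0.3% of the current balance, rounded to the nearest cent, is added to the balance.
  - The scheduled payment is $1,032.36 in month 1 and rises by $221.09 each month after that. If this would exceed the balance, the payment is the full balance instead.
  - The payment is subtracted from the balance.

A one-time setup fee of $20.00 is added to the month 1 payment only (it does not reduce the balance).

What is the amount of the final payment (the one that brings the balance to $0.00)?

$1,948.12

Month 1: $9,213.66 +$27.64 interest = $9,241.30; pay $1,032.36 (+ $20.00 fee) → $8,208.94
Month 2: $8,208.94 +$24.63 interest = $8,233.57; pay $1,253.45 → $6,980.12
Month 3: $6,980.12 +$20.94 interest = $7,001.06; pay $1,474.54 → $5,526.52
Month 4: $5,526.52 +$16.58 interest = $5,543.10; pay $1,695.63 → $3,847.47
Month 5: $3,847.47 +$11.54 interest = $3,859.01; pay $1,916.72 → $1,942.29
Month 6: $1,942.29 +$5.83 interest = $1,948.12; pay $1,948.12 → $0.00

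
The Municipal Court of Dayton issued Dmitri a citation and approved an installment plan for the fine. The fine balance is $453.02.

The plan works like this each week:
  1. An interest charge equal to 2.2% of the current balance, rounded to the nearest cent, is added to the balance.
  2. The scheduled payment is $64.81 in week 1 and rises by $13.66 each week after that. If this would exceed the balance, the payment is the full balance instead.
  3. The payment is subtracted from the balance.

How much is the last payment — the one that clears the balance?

$27.43

# | Opening | Interest | Payment | End bal
1 | $453.02 | $9.97 | $64.81 | $398.18
2 | $398.18 | $8.76 | $78.47 | $328.47
3 | $328.47 | $7.23 | $92.13 | $243.57
4 | $243.57 | $5.36 | $105.79 | $143.14
5 | $143.14 | $3.15 | $119.45 | $26.84
6 | $26.84 | $0.59 | $27.43 | $0.00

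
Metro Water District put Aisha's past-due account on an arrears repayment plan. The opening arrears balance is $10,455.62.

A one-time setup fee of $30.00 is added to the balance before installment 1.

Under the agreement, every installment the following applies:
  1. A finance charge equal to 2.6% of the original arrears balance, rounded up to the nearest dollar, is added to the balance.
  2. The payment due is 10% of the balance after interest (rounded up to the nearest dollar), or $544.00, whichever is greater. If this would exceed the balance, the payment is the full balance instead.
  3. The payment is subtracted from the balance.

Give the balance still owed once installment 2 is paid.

Installment 1: opening $10,485.62; interest $272.00 → $10,757.62; payment $1,076.00; balance $9,681.62
Installment 2: opening $9,681.62; interest $272.00 → $9,953.62; payment $996.00; balance $8,957.62

$8,957.62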